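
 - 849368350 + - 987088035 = -1836456385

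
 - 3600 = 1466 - 5066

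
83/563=83/563 = 0.15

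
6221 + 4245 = 10466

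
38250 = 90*425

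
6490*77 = 499730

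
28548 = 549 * 52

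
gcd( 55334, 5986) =146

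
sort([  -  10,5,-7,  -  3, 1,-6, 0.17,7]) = [ - 10,-7,-6  ,- 3,0.17,1 , 5,  7]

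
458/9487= 458/9487=0.05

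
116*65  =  7540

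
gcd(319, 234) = 1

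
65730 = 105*626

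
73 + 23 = 96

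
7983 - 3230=4753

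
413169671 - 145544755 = 267624916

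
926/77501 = 926/77501 = 0.01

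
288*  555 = 159840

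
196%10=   6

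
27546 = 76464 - 48918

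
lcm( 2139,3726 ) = 115506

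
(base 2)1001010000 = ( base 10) 592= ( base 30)jm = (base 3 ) 210221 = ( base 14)304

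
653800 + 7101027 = 7754827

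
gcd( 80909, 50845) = 1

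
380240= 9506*40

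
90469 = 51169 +39300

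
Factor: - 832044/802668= - 66889^(-1)*69337^1 = -69337/66889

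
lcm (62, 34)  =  1054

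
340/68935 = 4/811 = 0.00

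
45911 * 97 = 4453367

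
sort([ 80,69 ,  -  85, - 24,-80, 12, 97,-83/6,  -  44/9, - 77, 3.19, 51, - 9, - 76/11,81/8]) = [-85, - 80, - 77, - 24, - 83/6, - 9,-76/11, - 44/9,  3.19,81/8,12,51 , 69,80,97 ] 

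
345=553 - 208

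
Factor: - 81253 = -193^1*421^1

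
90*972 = 87480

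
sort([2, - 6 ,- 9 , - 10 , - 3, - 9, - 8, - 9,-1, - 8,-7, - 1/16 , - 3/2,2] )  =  [ - 10  ,-9 , - 9, - 9,-8, - 8, - 7, -6 , - 3, -3/2, - 1, - 1/16,2, 2 ]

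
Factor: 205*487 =5^1*41^1*487^1 = 99835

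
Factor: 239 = 239^1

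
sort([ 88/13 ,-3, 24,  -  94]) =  [ - 94, - 3, 88/13,24 ] 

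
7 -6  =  1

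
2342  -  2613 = -271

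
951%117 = 15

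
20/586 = 10/293 =0.03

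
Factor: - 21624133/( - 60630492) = 2^( - 2 ) * 3^(  -  1)*13^( - 1)*73^1*296221^1*388657^( - 1 ) 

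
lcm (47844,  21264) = 191376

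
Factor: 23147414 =2^1 *2857^1 * 4051^1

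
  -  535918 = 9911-545829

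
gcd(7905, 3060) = 255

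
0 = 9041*0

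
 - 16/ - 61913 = 16/61913 = 0.00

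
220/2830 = 22/283 = 0.08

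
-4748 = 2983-7731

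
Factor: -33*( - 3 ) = 99 = 3^2*11^1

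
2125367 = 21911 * 97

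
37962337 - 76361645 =  -  38399308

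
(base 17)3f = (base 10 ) 66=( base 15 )46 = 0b1000010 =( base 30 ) 26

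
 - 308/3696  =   - 1/12 = - 0.08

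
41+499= 540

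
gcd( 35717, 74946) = 1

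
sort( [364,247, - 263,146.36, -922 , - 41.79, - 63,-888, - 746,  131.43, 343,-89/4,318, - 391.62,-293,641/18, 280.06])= [ - 922, - 888,-746,-391.62, - 293, -263, - 63,- 41.79,-89/4,641/18, 131.43 , 146.36, 247,  280.06,318,343,364] 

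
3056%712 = 208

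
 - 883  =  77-960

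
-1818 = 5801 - 7619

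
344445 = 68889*5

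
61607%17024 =10535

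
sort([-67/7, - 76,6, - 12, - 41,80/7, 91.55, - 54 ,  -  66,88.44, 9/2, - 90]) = [ - 90,-76, - 66, - 54, - 41, - 12, - 67/7, 9/2 , 6 , 80/7, 88.44, 91.55 ]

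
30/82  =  15/41=0.37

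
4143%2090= 2053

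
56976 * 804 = 45808704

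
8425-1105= 7320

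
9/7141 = 9/7141  =  0.00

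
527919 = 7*75417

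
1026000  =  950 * 1080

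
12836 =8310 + 4526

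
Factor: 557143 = 131^1*4253^1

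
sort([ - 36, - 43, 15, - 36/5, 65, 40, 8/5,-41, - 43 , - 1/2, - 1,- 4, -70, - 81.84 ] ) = [ - 81.84,-70 ,-43,  -  43, - 41, - 36,  -  36/5, - 4  , - 1,  -  1/2 , 8/5,15, 40, 65]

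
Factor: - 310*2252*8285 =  - 5783924200  =  - 2^3 * 5^2*31^1* 563^1*1657^1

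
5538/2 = 2769=2769.00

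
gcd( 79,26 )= 1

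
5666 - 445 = 5221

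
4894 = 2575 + 2319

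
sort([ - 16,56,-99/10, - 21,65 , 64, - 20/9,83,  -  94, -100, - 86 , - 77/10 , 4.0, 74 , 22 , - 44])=[ - 100, - 94,  -  86,- 44,-21,  -  16,-99/10,  -  77/10,-20/9, 4.0, 22,  56,64, 65,74,83]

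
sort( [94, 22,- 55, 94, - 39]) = [-55,-39 , 22,94,94 ]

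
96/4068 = 8/339 =0.02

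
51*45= 2295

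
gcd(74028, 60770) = 2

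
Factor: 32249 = 7^1*17^1*271^1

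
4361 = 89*49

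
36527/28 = 36527/28 = 1304.54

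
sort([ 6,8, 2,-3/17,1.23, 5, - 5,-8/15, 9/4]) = [ -5, - 8/15, - 3/17, 1.23, 2, 9/4, 5, 6,  8]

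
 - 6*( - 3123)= 18738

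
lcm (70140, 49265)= 4138260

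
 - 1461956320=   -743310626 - 718645694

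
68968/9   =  68968/9  =  7663.11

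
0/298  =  0 = 0.00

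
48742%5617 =3806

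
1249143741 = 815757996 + 433385745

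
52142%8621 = 416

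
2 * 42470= 84940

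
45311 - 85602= - 40291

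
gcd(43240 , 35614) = 2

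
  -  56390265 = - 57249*985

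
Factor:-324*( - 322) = 2^3*3^4*7^1*23^1  =  104328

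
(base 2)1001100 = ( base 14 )56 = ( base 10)76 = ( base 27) 2m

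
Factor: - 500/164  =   - 125/41 = - 5^3*41^( - 1 )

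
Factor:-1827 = -3^2*7^1 * 29^1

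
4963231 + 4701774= 9665005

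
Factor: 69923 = 7^2*1427^1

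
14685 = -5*( - 2937 ) 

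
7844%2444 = 512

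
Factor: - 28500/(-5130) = 50/9 = 2^1 * 3^(-2 )*5^2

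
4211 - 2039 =2172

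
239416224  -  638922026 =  - 399505802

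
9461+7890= 17351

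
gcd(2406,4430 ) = 2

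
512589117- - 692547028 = 1205136145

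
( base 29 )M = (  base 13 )19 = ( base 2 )10110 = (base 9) 24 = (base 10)22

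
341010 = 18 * 18945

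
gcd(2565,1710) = 855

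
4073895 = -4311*( - 945 ) 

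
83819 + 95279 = 179098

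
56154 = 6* 9359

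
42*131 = 5502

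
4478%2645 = 1833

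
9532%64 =60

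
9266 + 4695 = 13961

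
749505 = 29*25845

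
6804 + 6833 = 13637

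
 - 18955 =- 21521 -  - 2566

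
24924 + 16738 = 41662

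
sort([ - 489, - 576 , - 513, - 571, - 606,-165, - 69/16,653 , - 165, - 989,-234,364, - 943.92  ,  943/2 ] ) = [ - 989, -943.92 , - 606, - 576, - 571,-513,-489 , - 234, - 165,  -  165, - 69/16,  364,943/2,653 ]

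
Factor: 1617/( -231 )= - 7^1 = - 7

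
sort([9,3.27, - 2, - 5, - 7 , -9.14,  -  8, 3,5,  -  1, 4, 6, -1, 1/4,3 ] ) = [ - 9.14,  -  8, - 7, - 5, - 2 , -1, -1, 1/4,3, 3, 3.27,4, 5, 6, 9 ] 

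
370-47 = 323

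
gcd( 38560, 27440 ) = 80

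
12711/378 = 33  +  79/126 = 33.63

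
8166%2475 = 741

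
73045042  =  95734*763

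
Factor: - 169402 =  - 2^1 * 84701^1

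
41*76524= 3137484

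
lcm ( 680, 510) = 2040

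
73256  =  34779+38477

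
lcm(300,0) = 0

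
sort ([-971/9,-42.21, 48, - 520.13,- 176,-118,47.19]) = [ - 520.13,  -  176,  -  118,-971/9, - 42.21,47.19, 48]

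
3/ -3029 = -3/3029 = -0.00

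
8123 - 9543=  - 1420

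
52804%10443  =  589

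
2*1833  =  3666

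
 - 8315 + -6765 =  - 15080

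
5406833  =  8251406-2844573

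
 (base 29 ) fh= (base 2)111000100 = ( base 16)1C4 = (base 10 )452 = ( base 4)13010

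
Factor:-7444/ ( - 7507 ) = 2^2*1861^1*7507^( - 1)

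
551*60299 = 33224749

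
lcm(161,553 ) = 12719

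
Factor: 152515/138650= 11/10 = 2^(-1 )*5^( - 1)*11^1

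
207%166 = 41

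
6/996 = 1/166   =  0.01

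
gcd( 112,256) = 16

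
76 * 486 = 36936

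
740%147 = 5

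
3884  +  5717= 9601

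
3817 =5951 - 2134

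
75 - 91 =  - 16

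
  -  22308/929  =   - 22308/929=- 24.01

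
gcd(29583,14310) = 9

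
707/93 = 7 + 56/93 =7.60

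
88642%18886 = 13098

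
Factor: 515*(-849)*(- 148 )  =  2^2*3^1 * 5^1*37^1*103^1 * 283^1  =  64710780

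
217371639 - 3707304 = 213664335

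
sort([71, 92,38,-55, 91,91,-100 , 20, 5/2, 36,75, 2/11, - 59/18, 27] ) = [ - 100, - 55 , - 59/18, 2/11, 5/2, 20, 27, 36, 38,  71, 75,91, 91, 92 ]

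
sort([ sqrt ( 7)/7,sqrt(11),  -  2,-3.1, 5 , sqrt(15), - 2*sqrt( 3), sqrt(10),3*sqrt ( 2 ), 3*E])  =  [ - 2*sqrt( 3 ), - 3.1, - 2, sqrt ( 7) /7, sqrt (10), sqrt ( 11 ) , sqrt ( 15), 3*sqrt ( 2),5, 3*E]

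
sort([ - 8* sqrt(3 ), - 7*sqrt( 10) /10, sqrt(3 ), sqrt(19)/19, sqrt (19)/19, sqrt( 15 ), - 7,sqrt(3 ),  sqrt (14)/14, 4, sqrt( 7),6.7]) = [ - 8 * sqrt( 3), - 7, - 7 * sqrt( 10) /10,sqrt (19)/19, sqrt( 19 )/19, sqrt ( 14) /14, sqrt( 3),sqrt(3 ), sqrt(7), sqrt (15), 4, 6.7 ]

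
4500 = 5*900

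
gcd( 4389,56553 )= 21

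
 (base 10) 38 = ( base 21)1H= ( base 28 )1a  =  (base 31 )17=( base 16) 26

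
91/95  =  91/95  =  0.96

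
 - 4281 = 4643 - 8924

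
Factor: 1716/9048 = 2^( - 1)*11^1*29^(-1 ) = 11/58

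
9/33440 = 9/33440= 0.00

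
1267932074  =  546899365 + 721032709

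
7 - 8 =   -  1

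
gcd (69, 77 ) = 1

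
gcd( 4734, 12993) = 3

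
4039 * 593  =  2395127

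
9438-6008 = 3430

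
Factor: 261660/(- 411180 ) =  - 7/11=- 7^1 * 11^( - 1 )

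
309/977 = 309/977= 0.32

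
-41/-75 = 41/75 = 0.55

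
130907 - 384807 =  - 253900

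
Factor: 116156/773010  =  2^1*3^( - 3)*5^(-1)*7^ ( - 1)*71^1=142/945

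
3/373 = 3/373=0.01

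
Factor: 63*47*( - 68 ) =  - 201348  =  - 2^2*3^2*7^1*17^1*47^1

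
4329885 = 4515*959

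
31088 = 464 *67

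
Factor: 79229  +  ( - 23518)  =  55711^1 = 55711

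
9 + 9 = 18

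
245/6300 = 7/180 = 0.04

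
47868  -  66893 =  - 19025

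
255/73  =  255/73  =  3.49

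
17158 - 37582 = -20424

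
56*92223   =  5164488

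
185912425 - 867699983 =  - 681787558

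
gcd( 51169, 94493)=1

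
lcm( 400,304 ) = 7600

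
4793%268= 237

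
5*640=3200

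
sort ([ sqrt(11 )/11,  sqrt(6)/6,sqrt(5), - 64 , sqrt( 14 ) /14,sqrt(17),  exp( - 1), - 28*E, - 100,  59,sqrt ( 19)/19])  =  [ - 100, - 28*E,  -  64,sqrt( 19)/19, sqrt(14 ) /14,sqrt( 11 )/11,exp(-1),sqrt(6) /6, sqrt(5),  sqrt(17),59] 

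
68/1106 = 34/553= 0.06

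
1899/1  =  1899 = 1899.00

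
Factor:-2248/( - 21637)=8/77 = 2^3* 7^ (-1)*11^( - 1 )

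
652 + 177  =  829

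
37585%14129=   9327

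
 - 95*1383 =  -131385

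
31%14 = 3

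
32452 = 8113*4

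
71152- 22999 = 48153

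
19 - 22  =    -  3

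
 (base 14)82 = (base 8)162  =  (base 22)54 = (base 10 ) 114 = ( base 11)a4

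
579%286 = 7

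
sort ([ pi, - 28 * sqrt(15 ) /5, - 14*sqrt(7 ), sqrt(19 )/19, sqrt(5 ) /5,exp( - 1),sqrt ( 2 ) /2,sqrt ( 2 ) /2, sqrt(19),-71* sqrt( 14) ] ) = [ - 71*sqrt(14 ), - 14*sqrt (7) , - 28*sqrt(15)/5,sqrt( 19 ) /19, exp(  -  1 ),sqrt( 5)/5 , sqrt(2 ) /2, sqrt(2 ) /2,pi,sqrt(19 )]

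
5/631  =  5/631 = 0.01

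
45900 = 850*54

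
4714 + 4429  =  9143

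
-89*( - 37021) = 3294869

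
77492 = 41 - - 77451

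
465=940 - 475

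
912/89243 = 48/4697 = 0.01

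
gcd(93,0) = 93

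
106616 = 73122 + 33494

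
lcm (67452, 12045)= 337260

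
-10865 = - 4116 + -6749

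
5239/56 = 93 + 31/56 =93.55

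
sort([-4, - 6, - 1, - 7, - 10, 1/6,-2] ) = [ - 10,-7, - 6, - 4,-2, - 1, 1/6 ] 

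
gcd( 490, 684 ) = 2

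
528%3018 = 528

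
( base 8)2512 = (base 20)37e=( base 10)1354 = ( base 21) 31a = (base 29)1HK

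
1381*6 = 8286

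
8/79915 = 8/79915 = 0.00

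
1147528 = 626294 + 521234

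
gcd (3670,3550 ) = 10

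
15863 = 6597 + 9266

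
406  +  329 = 735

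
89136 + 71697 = 160833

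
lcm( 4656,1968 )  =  190896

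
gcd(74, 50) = 2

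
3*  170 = 510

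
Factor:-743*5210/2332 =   -  2^( - 1)*5^1*11^( - 1)*53^(-1 )*521^1*743^1 = - 1935515/1166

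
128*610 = 78080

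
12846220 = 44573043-31726823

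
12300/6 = 2050 = 2050.00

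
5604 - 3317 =2287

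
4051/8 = 4051/8 = 506.38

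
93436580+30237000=123673580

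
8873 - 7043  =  1830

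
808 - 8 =800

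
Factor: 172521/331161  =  3^1*29^1*167^( - 1 ) = 87/167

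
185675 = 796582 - 610907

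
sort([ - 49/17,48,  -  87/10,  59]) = [ - 87/10, - 49/17,48, 59 ] 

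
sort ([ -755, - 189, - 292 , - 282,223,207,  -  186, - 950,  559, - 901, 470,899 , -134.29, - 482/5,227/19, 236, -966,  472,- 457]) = [ -966,  -  950, -901, - 755, - 457,- 292,-282, - 189, - 186, - 134.29,-482/5,227/19,207,  223,236,470, 472, 559, 899] 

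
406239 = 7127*57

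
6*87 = 522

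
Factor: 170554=2^1*53^1*1609^1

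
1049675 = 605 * 1735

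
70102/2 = 35051 = 35051.00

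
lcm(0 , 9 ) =0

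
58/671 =58/671 = 0.09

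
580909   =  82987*7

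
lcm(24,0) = 0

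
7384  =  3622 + 3762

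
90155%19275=13055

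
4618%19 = 1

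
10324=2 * 5162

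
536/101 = 5  +  31/101 = 5.31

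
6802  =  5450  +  1352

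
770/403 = 1 +367/403 = 1.91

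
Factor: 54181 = 54181^1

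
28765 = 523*55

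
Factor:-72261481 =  - 37^1*1953013^1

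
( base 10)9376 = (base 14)35ba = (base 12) 5514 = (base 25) f01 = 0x24A0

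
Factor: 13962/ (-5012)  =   -2^(  -  1) * 3^1*7^(  -  1)* 13^1= -39/14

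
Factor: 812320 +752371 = 1564691 = 337^1*4643^1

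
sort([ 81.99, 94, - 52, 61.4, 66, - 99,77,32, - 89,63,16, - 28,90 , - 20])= [ - 99,-89, - 52, - 28, - 20, 16,32,61.4, 63, 66,77,81.99, 90, 94]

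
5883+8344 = 14227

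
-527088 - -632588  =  105500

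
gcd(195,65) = 65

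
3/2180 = 3/2180= 0.00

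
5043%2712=2331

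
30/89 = 30/89= 0.34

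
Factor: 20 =2^2*5^1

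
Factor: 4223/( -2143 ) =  - 41^1*103^1*2143^( - 1)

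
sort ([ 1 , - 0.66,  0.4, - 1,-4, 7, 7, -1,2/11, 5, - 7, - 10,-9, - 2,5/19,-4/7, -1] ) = [- 10, - 9, - 7, - 4, - 2, - 1, - 1, - 1, - 0.66, - 4/7,2/11 , 5/19, 0.4  ,  1, 5, 7, 7 ] 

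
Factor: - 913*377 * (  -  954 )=2^1*3^2*11^1*13^1*29^1*53^1 *83^1 = 328367754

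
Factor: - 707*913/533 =- 7^1*11^1 * 13^( - 1 )*41^( -1)*83^1*101^1 = - 645491/533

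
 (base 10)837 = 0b1101000101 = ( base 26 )165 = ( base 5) 11322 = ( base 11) 6A1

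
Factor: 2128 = 2^4*7^1 * 19^1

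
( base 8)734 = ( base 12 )338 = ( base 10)476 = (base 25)j1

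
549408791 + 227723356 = 777132147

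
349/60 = 349/60 = 5.82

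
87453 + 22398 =109851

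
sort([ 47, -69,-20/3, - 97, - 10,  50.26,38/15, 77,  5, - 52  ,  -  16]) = [ - 97, -69,  -  52, - 16,-10, - 20/3, 38/15,5,47,50.26,77 ]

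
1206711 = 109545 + 1097166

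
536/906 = 268/453 =0.59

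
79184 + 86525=165709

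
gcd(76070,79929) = 1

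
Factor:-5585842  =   - 2^1*97^1*28793^1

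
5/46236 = 5/46236 = 0.00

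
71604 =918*78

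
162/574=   81/287 = 0.28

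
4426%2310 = 2116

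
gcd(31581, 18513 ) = 1089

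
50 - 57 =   -  7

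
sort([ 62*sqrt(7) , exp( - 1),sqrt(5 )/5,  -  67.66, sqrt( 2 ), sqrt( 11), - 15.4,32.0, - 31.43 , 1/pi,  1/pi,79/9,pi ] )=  [ - 67.66, - 31.43,- 15.4, 1/pi,  1/pi , exp( - 1 ) , sqrt( 5)/5,sqrt( 2),pi,  sqrt( 11 ),79/9, 32.0, 62*sqrt( 7 )]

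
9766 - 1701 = 8065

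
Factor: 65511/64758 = 87/86 =2^( - 1)*3^1*29^1*43^( - 1)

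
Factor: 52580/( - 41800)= - 239/190 = -2^(-1)*5^ (-1 )*19^( - 1)*239^1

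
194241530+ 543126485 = 737368015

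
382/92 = 191/46 = 4.15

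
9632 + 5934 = 15566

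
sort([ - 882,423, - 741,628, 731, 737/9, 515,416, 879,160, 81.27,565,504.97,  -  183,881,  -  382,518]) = [ - 882, - 741, - 382, - 183,81.27,737/9,160,416,423, 504.97,515, 518, 565,628, 731,879,881]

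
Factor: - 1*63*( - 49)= 3^2*7^3 =3087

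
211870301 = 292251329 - 80381028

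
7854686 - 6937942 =916744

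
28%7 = 0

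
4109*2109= 8665881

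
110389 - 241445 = -131056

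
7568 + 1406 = 8974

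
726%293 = 140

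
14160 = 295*48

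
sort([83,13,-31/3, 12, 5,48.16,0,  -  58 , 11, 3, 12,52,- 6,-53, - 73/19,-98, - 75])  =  [ - 98,-75,  -  58, - 53, - 31/3,  -  6, - 73/19, 0,3, 5,11, 12, 12 , 13,48.16, 52,83] 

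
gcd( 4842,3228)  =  1614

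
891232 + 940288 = 1831520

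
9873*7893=77927589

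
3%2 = 1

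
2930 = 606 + 2324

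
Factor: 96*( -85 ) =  - 2^5*3^1*5^1*17^1 = -8160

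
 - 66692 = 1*(  -  66692) 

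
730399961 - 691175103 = 39224858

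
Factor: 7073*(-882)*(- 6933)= 43250730138 =2^1*3^3* 7^2*11^1*643^1*2311^1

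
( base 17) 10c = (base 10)301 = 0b100101101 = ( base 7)610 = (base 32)9d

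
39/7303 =39/7303=0.01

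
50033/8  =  6254 + 1/8=6254.12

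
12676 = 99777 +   -  87101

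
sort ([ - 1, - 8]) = [ - 8, - 1 ] 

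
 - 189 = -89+  -  100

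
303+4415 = 4718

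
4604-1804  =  2800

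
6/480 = 1/80=0.01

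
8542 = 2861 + 5681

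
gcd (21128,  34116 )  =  4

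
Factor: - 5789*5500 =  - 31839500 = - 2^2 * 5^3*7^1*11^1 * 827^1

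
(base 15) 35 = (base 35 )1f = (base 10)50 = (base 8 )62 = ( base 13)3b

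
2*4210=8420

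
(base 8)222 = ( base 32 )4I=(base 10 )146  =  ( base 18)82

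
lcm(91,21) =273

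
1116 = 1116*1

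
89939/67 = 1342+25/67 = 1342.37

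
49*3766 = 184534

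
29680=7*4240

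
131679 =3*43893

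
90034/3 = 90034/3  =  30011.33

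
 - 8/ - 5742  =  4/2871=0.00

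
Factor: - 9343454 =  - 2^1*107^1*43661^1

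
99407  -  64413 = 34994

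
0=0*6057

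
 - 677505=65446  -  742951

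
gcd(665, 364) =7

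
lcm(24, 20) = 120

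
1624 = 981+643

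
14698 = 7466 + 7232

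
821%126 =65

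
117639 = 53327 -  -64312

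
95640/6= 15940 =15940.00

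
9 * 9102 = 81918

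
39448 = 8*4931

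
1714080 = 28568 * 60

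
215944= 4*53986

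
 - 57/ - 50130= 19/16710 = 0.00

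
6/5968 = 3/2984 = 0.00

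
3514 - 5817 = -2303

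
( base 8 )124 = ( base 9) 103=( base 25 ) 39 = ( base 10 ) 84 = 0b1010100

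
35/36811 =35/36811 = 0.00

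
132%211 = 132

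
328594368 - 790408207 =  - 461813839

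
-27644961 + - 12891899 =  - 40536860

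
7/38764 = 7/38764 =0.00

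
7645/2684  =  695/244= 2.85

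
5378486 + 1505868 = 6884354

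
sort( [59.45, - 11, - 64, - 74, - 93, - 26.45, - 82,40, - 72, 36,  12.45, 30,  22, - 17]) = [ - 93, - 82, - 74, - 72, - 64, - 26.45, - 17, - 11, 12.45,22, 30, 36, 40,  59.45] 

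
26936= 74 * 364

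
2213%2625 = 2213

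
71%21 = 8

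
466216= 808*577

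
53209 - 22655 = 30554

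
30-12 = 18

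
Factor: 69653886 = 2^1 * 3^1*19^1*547^1 *1117^1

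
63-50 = 13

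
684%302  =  80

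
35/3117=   35/3117 = 0.01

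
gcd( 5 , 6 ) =1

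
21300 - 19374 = 1926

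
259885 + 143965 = 403850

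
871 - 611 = 260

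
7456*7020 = 52341120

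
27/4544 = 27/4544  =  0.01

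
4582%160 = 102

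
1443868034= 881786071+562081963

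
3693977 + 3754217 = 7448194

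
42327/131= 323 + 14/131 = 323.11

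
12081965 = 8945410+3136555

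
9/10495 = 9/10495 = 0.00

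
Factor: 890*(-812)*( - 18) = 2^4*3^2*5^1*7^1*29^1 *89^1=13008240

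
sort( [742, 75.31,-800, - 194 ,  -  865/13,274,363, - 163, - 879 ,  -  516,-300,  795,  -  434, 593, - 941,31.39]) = [-941, - 879 , - 800, - 516, - 434, -300,- 194, - 163,-865/13 , 31.39,75.31,274, 363,593,742, 795]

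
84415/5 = 16883 = 16883.00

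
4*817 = 3268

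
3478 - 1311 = 2167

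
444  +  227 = 671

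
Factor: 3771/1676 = 2^(-2 )*3^2=9/4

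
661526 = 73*9062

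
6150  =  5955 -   -  195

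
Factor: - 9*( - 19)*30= 2^1*3^3*5^1*19^1 = 5130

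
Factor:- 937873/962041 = - 17^1 * 43^1 *1283^1 * 962041^( - 1) 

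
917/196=4 + 19/28 = 4.68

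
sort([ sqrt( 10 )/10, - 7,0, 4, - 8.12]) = [  -  8.12, -7,0  ,  sqrt( 10)/10 , 4] 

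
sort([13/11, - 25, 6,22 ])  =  [ -25,13/11  ,  6,22]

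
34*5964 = 202776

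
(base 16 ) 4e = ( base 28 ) 2m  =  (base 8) 116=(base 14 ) 58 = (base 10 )78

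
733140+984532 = 1717672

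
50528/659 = 50528/659=76.67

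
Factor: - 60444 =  - 2^2 * 3^2*23^1*73^1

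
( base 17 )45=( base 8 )111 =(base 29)2F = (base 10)73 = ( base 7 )133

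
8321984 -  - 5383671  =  13705655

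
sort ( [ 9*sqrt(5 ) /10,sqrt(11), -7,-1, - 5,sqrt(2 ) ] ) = [ - 7, - 5,  -  1,sqrt( 2),9*sqrt(5)/10, sqrt( 11) ] 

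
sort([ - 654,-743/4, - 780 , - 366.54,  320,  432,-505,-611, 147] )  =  [ - 780 , - 654, - 611, - 505, - 366.54, - 743/4 , 147,320,432]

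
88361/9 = 9817 + 8/9 = 9817.89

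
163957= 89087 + 74870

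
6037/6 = 6037/6 = 1006.17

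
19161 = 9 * 2129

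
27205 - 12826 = 14379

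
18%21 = 18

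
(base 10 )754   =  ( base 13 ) 460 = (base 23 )19I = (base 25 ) 154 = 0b1011110010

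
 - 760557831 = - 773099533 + 12541702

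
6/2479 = 6/2479= 0.00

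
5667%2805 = 57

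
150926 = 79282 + 71644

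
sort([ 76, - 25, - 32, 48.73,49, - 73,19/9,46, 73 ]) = [  -  73  ,  -  32, - 25,19/9 , 46, 48.73, 49, 73,76 ] 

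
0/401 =0 = 0.00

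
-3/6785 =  - 1 + 6782/6785 = - 0.00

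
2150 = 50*43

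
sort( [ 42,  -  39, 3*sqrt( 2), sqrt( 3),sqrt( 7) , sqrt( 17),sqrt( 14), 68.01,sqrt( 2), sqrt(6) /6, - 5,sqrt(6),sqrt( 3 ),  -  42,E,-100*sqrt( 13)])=[  -  100*sqrt( 13),  -  42, - 39, - 5,sqrt(6)/6,sqrt( 2 ) , sqrt(3), sqrt( 3),sqrt(6),sqrt( 7), E,  sqrt( 14),sqrt( 17),3*sqrt(2), 42, 68.01]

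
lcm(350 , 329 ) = 16450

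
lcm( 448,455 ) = 29120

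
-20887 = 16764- 37651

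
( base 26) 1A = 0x24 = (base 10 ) 36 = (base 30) 16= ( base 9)40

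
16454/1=16454 =16454.00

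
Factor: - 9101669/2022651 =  - 3^( - 4 )*79^1*24971^( - 1 ) * 115211^1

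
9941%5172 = 4769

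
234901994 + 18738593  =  253640587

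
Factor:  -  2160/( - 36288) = 5/84 = 2^( - 2 ) * 3^ (  -  1 )*5^1*7^( - 1)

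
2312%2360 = 2312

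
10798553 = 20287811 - 9489258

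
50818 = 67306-16488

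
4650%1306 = 732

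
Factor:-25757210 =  - 2^1*5^1*17^1*103^1*1471^1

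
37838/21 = 1801+17/21 = 1801.81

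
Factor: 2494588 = 2^2 * 113^1*5519^1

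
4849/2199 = 2+451/2199 = 2.21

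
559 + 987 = 1546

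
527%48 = 47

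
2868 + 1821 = 4689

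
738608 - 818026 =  - 79418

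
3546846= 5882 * 603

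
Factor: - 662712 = -2^3 * 3^1*53^1*521^1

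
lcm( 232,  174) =696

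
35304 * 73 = 2577192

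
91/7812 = 13/1116=   0.01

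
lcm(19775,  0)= 0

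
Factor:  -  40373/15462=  - 2^(-1)*3^( - 2)*47^1 = - 47/18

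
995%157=53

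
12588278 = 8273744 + 4314534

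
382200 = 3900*98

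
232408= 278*836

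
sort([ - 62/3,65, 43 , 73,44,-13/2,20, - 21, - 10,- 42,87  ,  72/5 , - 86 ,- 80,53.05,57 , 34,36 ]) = [ - 86,-80, - 42, - 21, - 62/3  ,- 10,  -  13/2,72/5,20,34,36,43,44,53.05, 57 , 65,73  ,  87]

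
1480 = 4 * 370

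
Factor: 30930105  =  3^1*5^1*2062007^1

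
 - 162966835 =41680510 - 204647345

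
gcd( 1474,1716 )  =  22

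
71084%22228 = 4400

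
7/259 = 1/37 = 0.03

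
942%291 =69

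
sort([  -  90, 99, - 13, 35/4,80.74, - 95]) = [ - 95, - 90, - 13, 35/4 , 80.74, 99]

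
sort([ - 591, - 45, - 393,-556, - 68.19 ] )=[ - 591, - 556,  -  393, - 68.19, - 45]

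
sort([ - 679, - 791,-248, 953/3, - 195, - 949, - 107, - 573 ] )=[-949, - 791, - 679, - 573, - 248, - 195, - 107, 953/3] 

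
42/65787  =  14/21929 = 0.00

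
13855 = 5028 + 8827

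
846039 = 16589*51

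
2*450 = 900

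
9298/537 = 9298/537 = 17.31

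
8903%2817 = 452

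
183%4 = 3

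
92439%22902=831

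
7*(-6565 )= -45955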